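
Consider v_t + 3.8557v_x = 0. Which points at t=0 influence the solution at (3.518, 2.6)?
A single point: x = -6.50682. The characteristic through (3.518, 2.6) is x - 3.8557t = const, so x = 3.518 - 3.8557·2.6 = -6.50682.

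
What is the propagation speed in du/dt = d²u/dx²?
Infinite. The heat equation is parabolic, not hyperbolic, so disturbances propagate instantly.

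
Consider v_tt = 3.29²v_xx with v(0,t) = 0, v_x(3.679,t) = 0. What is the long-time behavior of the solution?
As t → ∞, v oscillates (no decay). Energy is conserved; the solution oscillates indefinitely as standing waves.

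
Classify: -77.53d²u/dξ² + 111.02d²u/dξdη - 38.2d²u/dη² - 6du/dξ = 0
Hyperbolic (discriminant = 478.8564).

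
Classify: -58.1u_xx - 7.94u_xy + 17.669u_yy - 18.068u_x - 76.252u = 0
Hyperbolic (discriminant = 4169.3192).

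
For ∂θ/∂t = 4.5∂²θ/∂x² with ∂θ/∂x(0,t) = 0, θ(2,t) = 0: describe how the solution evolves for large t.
θ → 0. Heat escapes through the Dirichlet boundary.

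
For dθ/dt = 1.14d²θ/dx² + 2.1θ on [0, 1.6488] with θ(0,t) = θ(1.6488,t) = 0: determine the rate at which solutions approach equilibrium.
Eigenvalues: λₙ = 1.14n²π²/1.6488² - 2.1.
First three modes:
  n=1: λ₁ = 1.14π²/1.6488² - 2.1 ≈ 2.039
  n=2: λ₂ = 4.56π²/1.6488² - 2.1 ≈ 14.455
  n=3: λ₃ = 10.26π²/1.6488² - 2.1 ≈ 35.149
Since 1.14π²/1.6488² ≈ 4.139 > 2.1, all λₙ > 0.
The n=1 mode decays slowest → dominates as t → ∞.
Asymptotic: θ ~ c₁ sin(πx/1.6488) e^{-λ₁t} with decay rate λ₁ ≈ 2.039.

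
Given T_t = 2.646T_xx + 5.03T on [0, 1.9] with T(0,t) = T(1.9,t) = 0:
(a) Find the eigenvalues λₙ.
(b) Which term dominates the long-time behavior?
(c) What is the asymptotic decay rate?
Eigenvalues: λₙ = 2.646n²π²/1.9² - 5.03.
First three modes:
  n=1: λ₁ = 2.646π²/1.9² - 5.03 ≈ 2.204
  n=2: λ₂ = 10.584π²/1.9² - 5.03 ≈ 23.906
  n=3: λ₃ = 23.814π²/1.9² - 5.03 ≈ 60.077
Since 2.646π²/1.9² ≈ 7.234 > 5.03, all λₙ > 0.
The n=1 mode decays slowest → dominates as t → ∞.
Asymptotic: T ~ c₁ sin(πx/1.9) e^{-λ₁t} with decay rate λ₁ ≈ 2.204.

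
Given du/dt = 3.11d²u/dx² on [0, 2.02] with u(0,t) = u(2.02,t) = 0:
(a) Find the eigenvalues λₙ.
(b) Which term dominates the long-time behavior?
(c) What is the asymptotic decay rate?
Eigenvalues: λₙ = 3.11n²π²/2.02².
First three modes:
  n=1: λ₁ = 3.11π²/2.02² ≈ 7.522
  n=2: λ₂ = 12.44π²/2.02² ≈ 30.09 (4× faster decay)
  n=3: λ₃ = 27.99π²/2.02² ≈ 67.702 (9× faster decay)
As t → ∞, higher modes decay exponentially faster. The n=1 mode dominates: u ~ c₁ sin(πx/2.02) e^{-λ₁t}.
Decay rate: λ₁ = 3.11π²/2.02² ≈ 7.522.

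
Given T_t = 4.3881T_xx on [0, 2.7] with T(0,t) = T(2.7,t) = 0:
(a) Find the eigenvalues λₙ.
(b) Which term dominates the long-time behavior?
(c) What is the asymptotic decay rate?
Eigenvalues: λₙ = 4.3881n²π²/2.7².
First three modes:
  n=1: λ₁ = 4.3881π²/2.7² ≈ 5.941
  n=2: λ₂ = 17.5524π²/2.7² ≈ 23.763 (4× faster decay)
  n=3: λ₃ = 39.4929π²/2.7² ≈ 53.468 (9× faster decay)
As t → ∞, higher modes decay exponentially faster. The n=1 mode dominates: T ~ c₁ sin(πx/2.7) e^{-λ₁t}.
Decay rate: λ₁ = 4.3881π²/2.7² ≈ 5.941.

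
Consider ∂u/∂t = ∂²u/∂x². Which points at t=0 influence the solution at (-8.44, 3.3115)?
The entire real line. The heat equation has infinite propagation speed: any initial disturbance instantly affects all points (though exponentially small far away).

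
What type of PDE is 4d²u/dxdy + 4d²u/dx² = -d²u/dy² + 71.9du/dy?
Rewriting in standard form: 4d²u/dx² + 4d²u/dxdy + d²u/dy² - 71.9du/dy = 0. With A = 4, B = 4, C = 1, the discriminant is 0. This is a parabolic PDE.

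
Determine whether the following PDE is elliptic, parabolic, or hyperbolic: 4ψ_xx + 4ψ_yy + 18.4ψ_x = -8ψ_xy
Rewriting in standard form: 4ψ_xx + 8ψ_xy + 4ψ_yy + 18.4ψ_x = 0. Coefficients: A = 4, B = 8, C = 4. B² - 4AC = 0, which is zero, so the equation is parabolic.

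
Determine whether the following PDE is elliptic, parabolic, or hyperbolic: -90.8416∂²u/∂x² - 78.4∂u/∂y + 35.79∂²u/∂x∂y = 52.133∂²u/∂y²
Rewriting in standard form: -90.8416∂²u/∂x² + 35.79∂²u/∂x∂y - 52.133∂²u/∂y² - 78.4∂u/∂y = 0. Coefficients: A = -90.8416, B = 35.79, C = -52.133. B² - 4AC = -17662.4564312, which is negative, so the equation is elliptic.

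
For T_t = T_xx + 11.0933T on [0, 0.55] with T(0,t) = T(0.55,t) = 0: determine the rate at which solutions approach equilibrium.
Eigenvalues: λₙ = n²π²/0.55² - 11.0933.
First three modes:
  n=1: λ₁ = π²/0.55² - 11.0933 ≈ 21.533
  n=2: λ₂ = 4π²/0.55² - 11.0933 ≈ 119.414
  n=3: λ₃ = 9π²/0.55² - 11.0933 ≈ 282.548
Since π²/0.55² ≈ 32.627 > 11.0933, all λₙ > 0.
The n=1 mode decays slowest → dominates as t → ∞.
Asymptotic: T ~ c₁ sin(πx/0.55) e^{-λ₁t} with decay rate λ₁ ≈ 21.533.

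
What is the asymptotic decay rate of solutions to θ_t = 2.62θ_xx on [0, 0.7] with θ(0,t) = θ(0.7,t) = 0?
Eigenvalues: λₙ = 2.62n²π²/0.7².
First three modes:
  n=1: λ₁ = 2.62π²/0.7² ≈ 52.772
  n=2: λ₂ = 10.48π²/0.7² ≈ 211.089 (4× faster decay)
  n=3: λ₃ = 23.58π²/0.7² ≈ 474.95 (9× faster decay)
As t → ∞, higher modes decay exponentially faster. The n=1 mode dominates: θ ~ c₁ sin(πx/0.7) e^{-λ₁t}.
Decay rate: λ₁ = 2.62π²/0.7² ≈ 52.772.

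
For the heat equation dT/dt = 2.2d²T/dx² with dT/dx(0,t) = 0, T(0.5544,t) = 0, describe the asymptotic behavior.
T → 0. Heat escapes through the Dirichlet boundary.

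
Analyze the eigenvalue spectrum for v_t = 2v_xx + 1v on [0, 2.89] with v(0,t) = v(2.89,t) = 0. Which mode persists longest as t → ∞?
Eigenvalues: λₙ = 2n²π²/2.89² - 1.
First three modes:
  n=1: λ₁ = 2π²/2.89² - 1 ≈ 1.363
  n=2: λ₂ = 8π²/2.89² - 1 ≈ 8.454
  n=3: λ₃ = 18π²/2.89² - 1 ≈ 20.27
Since 2π²/2.89² ≈ 2.363 > 1, all λₙ > 0.
The n=1 mode decays slowest → dominates as t → ∞.
Asymptotic: v ~ c₁ sin(πx/2.89) e^{-λ₁t} with decay rate λ₁ ≈ 1.363.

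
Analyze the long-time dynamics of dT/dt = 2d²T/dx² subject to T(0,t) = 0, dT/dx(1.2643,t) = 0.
Long-time behavior: T → 0. Heat escapes through the Dirichlet boundary.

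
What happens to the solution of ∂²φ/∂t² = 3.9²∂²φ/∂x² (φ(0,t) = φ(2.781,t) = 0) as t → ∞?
φ oscillates (no decay). Energy is conserved; the solution oscillates indefinitely as standing waves.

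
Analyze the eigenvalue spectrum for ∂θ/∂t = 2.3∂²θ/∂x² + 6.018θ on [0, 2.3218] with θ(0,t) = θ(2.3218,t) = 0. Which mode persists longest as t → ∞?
Eigenvalues: λₙ = 2.3n²π²/2.3218² - 6.018.
First three modes:
  n=1: λ₁ = 2.3π²/2.3218² - 6.018 ≈ -1.807
  n=2: λ₂ = 9.2π²/2.3218² - 6.018 ≈ 10.826
  n=3: λ₃ = 20.7π²/2.3218² - 6.018 ≈ 31.88
Since 2.3π²/2.3218² ≈ 4.211 < 6.018, λ₁ < 0.
The n=1 mode grows fastest (−λₙ is largest for n=1) → dominates.
Asymptotic: θ ~ c₁ sin(πx/2.3218) e^{1.807t} (exponential growth at rate −λ₁ ≈ 1.807).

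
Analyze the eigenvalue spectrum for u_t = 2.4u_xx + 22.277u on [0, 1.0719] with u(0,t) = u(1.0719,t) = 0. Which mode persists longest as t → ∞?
Eigenvalues: λₙ = 2.4n²π²/1.0719² - 22.277.
First three modes:
  n=1: λ₁ = 2.4π²/1.0719² - 22.277 ≈ -1.661
  n=2: λ₂ = 9.6π²/1.0719² - 22.277 ≈ 60.187
  n=3: λ₃ = 21.6π²/1.0719² - 22.277 ≈ 163.266
Since 2.4π²/1.0719² ≈ 20.616 < 22.277, λ₁ < 0.
The n=1 mode grows fastest (−λₙ is largest for n=1) → dominates.
Asymptotic: u ~ c₁ sin(πx/1.0719) e^{1.661t} (exponential growth at rate −λ₁ ≈ 1.661).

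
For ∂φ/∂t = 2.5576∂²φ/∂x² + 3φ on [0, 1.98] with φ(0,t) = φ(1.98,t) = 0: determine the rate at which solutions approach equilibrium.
Eigenvalues: λₙ = 2.5576n²π²/1.98² - 3.
First three modes:
  n=1: λ₁ = 2.5576π²/1.98² - 3 ≈ 3.439
  n=2: λ₂ = 10.2304π²/1.98² - 3 ≈ 22.755
  n=3: λ₃ = 23.0184π²/1.98² - 3 ≈ 54.949
Since 2.5576π²/1.98² ≈ 6.439 > 3, all λₙ > 0.
The n=1 mode decays slowest → dominates as t → ∞.
Asymptotic: φ ~ c₁ sin(πx/1.98) e^{-λ₁t} with decay rate λ₁ ≈ 3.439.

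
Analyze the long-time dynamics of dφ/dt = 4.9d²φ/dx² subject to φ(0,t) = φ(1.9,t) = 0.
Long-time behavior: φ → 0. Heat diffuses out through both boundaries.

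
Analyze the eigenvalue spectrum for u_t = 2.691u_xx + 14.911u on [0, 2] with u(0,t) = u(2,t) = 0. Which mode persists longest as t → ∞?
Eigenvalues: λₙ = 2.691n²π²/2² - 14.911.
First three modes:
  n=1: λ₁ = 2.691π²/2² - 14.911 ≈ -8.271
  n=2: λ₂ = 10.764π²/2² - 14.911 ≈ 11.648
  n=3: λ₃ = 24.219π²/2² - 14.911 ≈ 44.847
Since 2.691π²/2² ≈ 6.64 < 14.911, λ₁ < 0.
The n=1 mode grows fastest (−λₙ is largest for n=1) → dominates.
Asymptotic: u ~ c₁ sin(πx/2) e^{8.271t} (exponential growth at rate −λ₁ ≈ 8.271).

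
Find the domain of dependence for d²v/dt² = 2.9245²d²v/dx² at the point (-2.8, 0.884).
Domain of dependence: [-5.385258, -0.214742]. Signals travel at speed 2.9245, so data within |x - -2.8| ≤ 2.9245·0.884 = 2.585258 can reach the point.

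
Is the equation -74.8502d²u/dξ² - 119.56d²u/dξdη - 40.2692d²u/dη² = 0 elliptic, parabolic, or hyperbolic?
Computing B² - 4AC with A = -74.8502, B = -119.56, C = -40.2692: discriminant = 2237.96290464 (positive). Answer: hyperbolic.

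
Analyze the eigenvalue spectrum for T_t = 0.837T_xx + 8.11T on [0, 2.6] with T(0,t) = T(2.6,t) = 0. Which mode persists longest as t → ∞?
Eigenvalues: λₙ = 0.837n²π²/2.6² - 8.11.
First three modes:
  n=1: λ₁ = 0.837π²/2.6² - 8.11 ≈ -6.888
  n=2: λ₂ = 3.348π²/2.6² - 8.11 ≈ -3.222
  n=3: λ₃ = 7.533π²/2.6² - 8.11 ≈ 2.888
Since 0.837π²/2.6² ≈ 1.222 < 8.11, λ₁ < 0.
The n=1 mode grows fastest (−λₙ is largest for n=1) → dominates.
Asymptotic: T ~ c₁ sin(πx/2.6) e^{6.888t} (exponential growth at rate −λ₁ ≈ 6.888).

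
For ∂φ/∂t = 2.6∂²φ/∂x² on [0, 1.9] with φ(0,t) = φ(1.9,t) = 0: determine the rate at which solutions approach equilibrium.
Eigenvalues: λₙ = 2.6n²π²/1.9².
First three modes:
  n=1: λ₁ = 2.6π²/1.9² ≈ 7.108
  n=2: λ₂ = 10.4π²/1.9² ≈ 28.433 (4× faster decay)
  n=3: λ₃ = 23.4π²/1.9² ≈ 63.975 (9× faster decay)
As t → ∞, higher modes decay exponentially faster. The n=1 mode dominates: φ ~ c₁ sin(πx/1.9) e^{-λ₁t}.
Decay rate: λ₁ = 2.6π²/1.9² ≈ 7.108.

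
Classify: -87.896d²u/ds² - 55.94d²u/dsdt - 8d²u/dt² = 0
Hyperbolic (discriminant = 316.6116).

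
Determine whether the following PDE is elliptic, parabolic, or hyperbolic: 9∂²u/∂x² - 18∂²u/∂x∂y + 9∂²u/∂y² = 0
Coefficients: A = 9, B = -18, C = 9. B² - 4AC = 0, which is zero, so the equation is parabolic.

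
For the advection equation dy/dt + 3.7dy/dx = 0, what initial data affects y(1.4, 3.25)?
A single point: x = -10.625. The characteristic through (1.4, 3.25) is x - 3.7t = const, so x = 1.4 - 3.7·3.25 = -10.625.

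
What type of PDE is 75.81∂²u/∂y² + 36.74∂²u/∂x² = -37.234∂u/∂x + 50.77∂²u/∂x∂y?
Rewriting in standard form: 36.74∂²u/∂x² - 50.77∂²u/∂x∂y + 75.81∂²u/∂y² + 37.234∂u/∂x = 0. With A = 36.74, B = -50.77, C = 75.81, the discriminant is -8563.4447. This is an elliptic PDE.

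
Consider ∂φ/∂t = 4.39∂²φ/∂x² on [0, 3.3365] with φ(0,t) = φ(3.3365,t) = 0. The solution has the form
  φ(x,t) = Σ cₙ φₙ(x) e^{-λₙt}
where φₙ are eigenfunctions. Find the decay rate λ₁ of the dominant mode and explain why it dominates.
Eigenvalues: λₙ = 4.39n²π²/3.3365².
First three modes:
  n=1: λ₁ = 4.39π²/3.3365² ≈ 3.892
  n=2: λ₂ = 17.56π²/3.3365² ≈ 15.568 (4× faster decay)
  n=3: λ₃ = 39.51π²/3.3365² ≈ 35.029 (9× faster decay)
As t → ∞, higher modes decay exponentially faster. The n=1 mode dominates: φ ~ c₁ sin(πx/3.3365) e^{-λ₁t}.
Decay rate: λ₁ = 4.39π²/3.3365² ≈ 3.892.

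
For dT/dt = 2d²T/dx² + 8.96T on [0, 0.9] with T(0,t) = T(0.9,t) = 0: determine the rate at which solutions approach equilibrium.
Eigenvalues: λₙ = 2n²π²/0.9² - 8.96.
First three modes:
  n=1: λ₁ = 2π²/0.9² - 8.96 ≈ 15.409
  n=2: λ₂ = 8π²/0.9² - 8.96 ≈ 88.518
  n=3: λ₃ = 18π²/0.9² - 8.96 ≈ 210.365
Since 2π²/0.9² ≈ 24.369 > 8.96, all λₙ > 0.
The n=1 mode decays slowest → dominates as t → ∞.
Asymptotic: T ~ c₁ sin(πx/0.9) e^{-λ₁t} with decay rate λ₁ ≈ 15.409.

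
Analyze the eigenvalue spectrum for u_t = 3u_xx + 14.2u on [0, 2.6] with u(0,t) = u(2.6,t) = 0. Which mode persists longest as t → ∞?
Eigenvalues: λₙ = 3n²π²/2.6² - 14.2.
First three modes:
  n=1: λ₁ = 3π²/2.6² - 14.2 ≈ -9.82
  n=2: λ₂ = 12π²/2.6² - 14.2 ≈ 3.32
  n=3: λ₃ = 27π²/2.6² - 14.2 ≈ 25.22
Since 3π²/2.6² ≈ 4.38 < 14.2, λ₁ < 0.
The n=1 mode grows fastest (−λₙ is largest for n=1) → dominates.
Asymptotic: u ~ c₁ sin(πx/2.6) e^{9.82t} (exponential growth at rate −λ₁ ≈ 9.82).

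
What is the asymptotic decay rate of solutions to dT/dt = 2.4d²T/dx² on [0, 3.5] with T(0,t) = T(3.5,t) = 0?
Eigenvalues: λₙ = 2.4n²π²/3.5².
First three modes:
  n=1: λ₁ = 2.4π²/3.5² ≈ 1.934
  n=2: λ₂ = 9.6π²/3.5² ≈ 7.735 (4× faster decay)
  n=3: λ₃ = 21.6π²/3.5² ≈ 17.403 (9× faster decay)
As t → ∞, higher modes decay exponentially faster. The n=1 mode dominates: T ~ c₁ sin(πx/3.5) e^{-λ₁t}.
Decay rate: λ₁ = 2.4π²/3.5² ≈ 1.934.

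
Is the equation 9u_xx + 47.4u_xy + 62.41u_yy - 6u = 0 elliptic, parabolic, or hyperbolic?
Computing B² - 4AC with A = 9, B = 47.4, C = 62.41: discriminant = 0 (zero). Answer: parabolic.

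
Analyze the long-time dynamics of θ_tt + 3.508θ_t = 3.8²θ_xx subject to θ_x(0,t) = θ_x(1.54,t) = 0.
Long-time behavior: θ → constant (steady state). Damping (γ=3.508) dissipates the nonconstant modes; with Neumann BCs the spatial average obeys M''+γM'=0 and tends to a finite limit.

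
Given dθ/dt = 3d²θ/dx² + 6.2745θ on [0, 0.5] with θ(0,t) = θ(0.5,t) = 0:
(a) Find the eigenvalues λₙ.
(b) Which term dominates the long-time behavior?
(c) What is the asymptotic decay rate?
Eigenvalues: λₙ = 3n²π²/0.5² - 6.2745.
First three modes:
  n=1: λ₁ = 3π²/0.5² - 6.2745 ≈ 112.161
  n=2: λ₂ = 12π²/0.5² - 6.2745 ≈ 467.467
  n=3: λ₃ = 27π²/0.5² - 6.2745 ≈ 1059.643
Since 3π²/0.5² ≈ 118.435 > 6.2745, all λₙ > 0.
The n=1 mode decays slowest → dominates as t → ∞.
Asymptotic: θ ~ c₁ sin(πx/0.5) e^{-λ₁t} with decay rate λ₁ ≈ 112.161.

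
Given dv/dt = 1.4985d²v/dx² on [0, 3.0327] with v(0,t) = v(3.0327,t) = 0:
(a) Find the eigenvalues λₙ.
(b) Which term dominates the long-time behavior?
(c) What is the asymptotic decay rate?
Eigenvalues: λₙ = 1.4985n²π²/3.0327².
First three modes:
  n=1: λ₁ = 1.4985π²/3.0327² ≈ 1.608
  n=2: λ₂ = 5.994π²/3.0327² ≈ 6.432 (4× faster decay)
  n=3: λ₃ = 13.4865π²/3.0327² ≈ 14.472 (9× faster decay)
As t → ∞, higher modes decay exponentially faster. The n=1 mode dominates: v ~ c₁ sin(πx/3.0327) e^{-λ₁t}.
Decay rate: λ₁ = 1.4985π²/3.0327² ≈ 1.608.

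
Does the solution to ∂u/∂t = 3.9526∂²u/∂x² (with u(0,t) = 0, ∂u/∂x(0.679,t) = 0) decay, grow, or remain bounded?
u → 0. Heat escapes through the Dirichlet boundary.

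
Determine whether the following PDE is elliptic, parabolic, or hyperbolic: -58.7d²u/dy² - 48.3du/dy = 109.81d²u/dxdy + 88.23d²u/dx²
Rewriting in standard form: -88.23d²u/dx² - 109.81d²u/dxdy - 58.7d²u/dy² - 48.3du/dy = 0. Coefficients: A = -88.23, B = -109.81, C = -58.7. B² - 4AC = -8658.1679, which is negative, so the equation is elliptic.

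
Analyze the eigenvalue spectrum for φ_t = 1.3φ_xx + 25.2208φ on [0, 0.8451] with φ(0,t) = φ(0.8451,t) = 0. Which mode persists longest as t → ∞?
Eigenvalues: λₙ = 1.3n²π²/0.8451² - 25.2208.
First three modes:
  n=1: λ₁ = 1.3π²/0.8451² - 25.2208 ≈ -7.256
  n=2: λ₂ = 5.2π²/0.8451² - 25.2208 ≈ 46.639
  n=3: λ₃ = 11.7π²/0.8451² - 25.2208 ≈ 136.464
Since 1.3π²/0.8451² ≈ 17.965 < 25.2208, λ₁ < 0.
The n=1 mode grows fastest (−λₙ is largest for n=1) → dominates.
Asymptotic: φ ~ c₁ sin(πx/0.8451) e^{7.256t} (exponential growth at rate −λ₁ ≈ 7.256).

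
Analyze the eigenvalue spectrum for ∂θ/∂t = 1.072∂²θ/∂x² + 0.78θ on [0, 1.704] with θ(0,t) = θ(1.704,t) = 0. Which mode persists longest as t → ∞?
Eigenvalues: λₙ = 1.072n²π²/1.704² - 0.78.
First three modes:
  n=1: λ₁ = 1.072π²/1.704² - 0.78 ≈ 2.864
  n=2: λ₂ = 4.288π²/1.704² - 0.78 ≈ 13.795
  n=3: λ₃ = 9.648π²/1.704² - 0.78 ≈ 32.014
Since 1.072π²/1.704² ≈ 3.644 > 0.78, all λₙ > 0.
The n=1 mode decays slowest → dominates as t → ∞.
Asymptotic: θ ~ c₁ sin(πx/1.704) e^{-λ₁t} with decay rate λ₁ ≈ 2.864.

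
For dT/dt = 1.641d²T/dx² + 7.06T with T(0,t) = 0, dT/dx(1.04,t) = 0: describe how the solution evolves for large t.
T grows unboundedly. Reaction dominates diffusion (r=7.06 > κπ²/(4L²)≈3.74); solution grows exponentially.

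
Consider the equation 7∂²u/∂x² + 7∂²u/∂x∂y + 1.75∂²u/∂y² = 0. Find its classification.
Parabolic. (A = 7, B = 7, C = 1.75 gives B² - 4AC = 0.)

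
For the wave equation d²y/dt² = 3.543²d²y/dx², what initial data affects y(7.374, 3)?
Domain of dependence: [-3.255, 18.003]. Signals travel at speed 3.543, so data within |x - 7.374| ≤ 3.543·3 = 10.629 can reach the point.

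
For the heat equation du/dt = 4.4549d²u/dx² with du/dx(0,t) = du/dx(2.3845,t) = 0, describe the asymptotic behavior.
u → constant (steady state). Heat is conserved (no flux at boundaries); solution approaches the spatial average.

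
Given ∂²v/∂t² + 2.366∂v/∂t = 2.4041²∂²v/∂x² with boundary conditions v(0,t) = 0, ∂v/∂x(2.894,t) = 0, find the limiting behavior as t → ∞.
v → 0. Damping (γ=2.366) dissipates energy; oscillations decay exponentially.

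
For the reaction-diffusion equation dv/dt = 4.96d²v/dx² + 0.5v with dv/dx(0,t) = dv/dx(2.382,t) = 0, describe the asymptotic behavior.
v grows unboundedly. With Neumann BCs the constant mode has diffusion eigenvalue 0, so any r > 0 makes it grow like e^(0.5t); solution grows exponentially.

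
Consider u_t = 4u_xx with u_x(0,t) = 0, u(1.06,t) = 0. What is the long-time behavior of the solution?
As t → ∞, u → 0. Heat escapes through the Dirichlet boundary.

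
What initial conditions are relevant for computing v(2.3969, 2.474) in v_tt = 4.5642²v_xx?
Domain of dependence: [-8.8949308, 13.6887308]. Signals travel at speed 4.5642, so data within |x - 2.3969| ≤ 4.5642·2.474 = 11.2918308 can reach the point.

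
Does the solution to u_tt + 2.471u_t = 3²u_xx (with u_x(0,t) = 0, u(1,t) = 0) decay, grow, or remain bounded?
u → 0. Damping (γ=2.471) dissipates energy; oscillations decay exponentially.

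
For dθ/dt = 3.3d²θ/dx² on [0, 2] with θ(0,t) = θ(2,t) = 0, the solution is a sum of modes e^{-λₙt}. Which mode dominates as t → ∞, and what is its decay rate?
Eigenvalues: λₙ = 3.3n²π²/2².
First three modes:
  n=1: λ₁ = 3.3π²/2² ≈ 8.142
  n=2: λ₂ = 13.2π²/2² ≈ 32.57 (4× faster decay)
  n=3: λ₃ = 29.7π²/2² ≈ 73.282 (9× faster decay)
As t → ∞, higher modes decay exponentially faster. The n=1 mode dominates: θ ~ c₁ sin(πx/2) e^{-λ₁t}.
Decay rate: λ₁ = 3.3π²/2² ≈ 8.142.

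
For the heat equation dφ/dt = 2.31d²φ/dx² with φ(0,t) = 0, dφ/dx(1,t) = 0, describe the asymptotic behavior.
φ → 0. Heat escapes through the Dirichlet boundary.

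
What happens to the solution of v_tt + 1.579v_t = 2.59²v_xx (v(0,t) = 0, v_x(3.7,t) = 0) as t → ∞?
v → 0. Damping (γ=1.579) dissipates energy; oscillations decay exponentially.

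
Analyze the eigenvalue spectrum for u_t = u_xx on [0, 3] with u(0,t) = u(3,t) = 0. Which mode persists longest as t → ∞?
Eigenvalues: λₙ = n²π²/3².
First three modes:
  n=1: λ₁ = π²/3² ≈ 1.097
  n=2: λ₂ = 4π²/3² ≈ 4.386 (4× faster decay)
  n=3: λ₃ = 9π²/3² ≈ 9.87 (9× faster decay)
As t → ∞, higher modes decay exponentially faster. The n=1 mode dominates: u ~ c₁ sin(πx/3) e^{-λ₁t}.
Decay rate: λ₁ = π²/3² ≈ 1.097.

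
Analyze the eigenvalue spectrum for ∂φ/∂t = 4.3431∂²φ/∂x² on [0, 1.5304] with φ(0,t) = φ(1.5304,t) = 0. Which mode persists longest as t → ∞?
Eigenvalues: λₙ = 4.3431n²π²/1.5304².
First three modes:
  n=1: λ₁ = 4.3431π²/1.5304² ≈ 18.302
  n=2: λ₂ = 17.3724π²/1.5304² ≈ 73.207 (4× faster decay)
  n=3: λ₃ = 39.0879π²/1.5304² ≈ 164.715 (9× faster decay)
As t → ∞, higher modes decay exponentially faster. The n=1 mode dominates: φ ~ c₁ sin(πx/1.5304) e^{-λ₁t}.
Decay rate: λ₁ = 4.3431π²/1.5304² ≈ 18.302.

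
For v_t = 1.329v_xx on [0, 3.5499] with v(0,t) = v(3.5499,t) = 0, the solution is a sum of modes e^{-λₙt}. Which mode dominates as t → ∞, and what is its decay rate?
Eigenvalues: λₙ = 1.329n²π²/3.5499².
First three modes:
  n=1: λ₁ = 1.329π²/3.5499² ≈ 1.041
  n=2: λ₂ = 5.316π²/3.5499² ≈ 4.163 (4× faster decay)
  n=3: λ₃ = 11.961π²/3.5499² ≈ 9.368 (9× faster decay)
As t → ∞, higher modes decay exponentially faster. The n=1 mode dominates: v ~ c₁ sin(πx/3.5499) e^{-λ₁t}.
Decay rate: λ₁ = 1.329π²/3.5499² ≈ 1.041.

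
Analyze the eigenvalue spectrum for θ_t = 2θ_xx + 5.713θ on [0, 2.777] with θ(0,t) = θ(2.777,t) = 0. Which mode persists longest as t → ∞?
Eigenvalues: λₙ = 2n²π²/2.777² - 5.713.
First three modes:
  n=1: λ₁ = 2π²/2.777² - 5.713 ≈ -3.153
  n=2: λ₂ = 8π²/2.777² - 5.713 ≈ 4.526
  n=3: λ₃ = 18π²/2.777² - 5.713 ≈ 17.324
Since 2π²/2.777² ≈ 2.56 < 5.713, λ₁ < 0.
The n=1 mode grows fastest (−λₙ is largest for n=1) → dominates.
Asymptotic: θ ~ c₁ sin(πx/2.777) e^{3.153t} (exponential growth at rate −λ₁ ≈ 3.153).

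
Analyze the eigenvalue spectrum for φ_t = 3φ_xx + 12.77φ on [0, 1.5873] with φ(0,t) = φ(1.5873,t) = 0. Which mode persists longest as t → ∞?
Eigenvalues: λₙ = 3n²π²/1.5873² - 12.77.
First three modes:
  n=1: λ₁ = 3π²/1.5873² - 12.77 ≈ -1.018
  n=2: λ₂ = 12π²/1.5873² - 12.77 ≈ 34.237
  n=3: λ₃ = 27π²/1.5873² - 12.77 ≈ 92.996
Since 3π²/1.5873² ≈ 11.752 < 12.77, λ₁ < 0.
The n=1 mode grows fastest (−λₙ is largest for n=1) → dominates.
Asymptotic: φ ~ c₁ sin(πx/1.5873) e^{1.018t} (exponential growth at rate −λ₁ ≈ 1.018).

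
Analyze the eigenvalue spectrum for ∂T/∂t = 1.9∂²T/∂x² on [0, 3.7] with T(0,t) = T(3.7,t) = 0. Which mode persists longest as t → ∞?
Eigenvalues: λₙ = 1.9n²π²/3.7².
First three modes:
  n=1: λ₁ = 1.9π²/3.7² ≈ 1.37
  n=2: λ₂ = 7.6π²/3.7² ≈ 5.479 (4× faster decay)
  n=3: λ₃ = 17.1π²/3.7² ≈ 12.328 (9× faster decay)
As t → ∞, higher modes decay exponentially faster. The n=1 mode dominates: T ~ c₁ sin(πx/3.7) e^{-λ₁t}.
Decay rate: λ₁ = 1.9π²/3.7² ≈ 1.37.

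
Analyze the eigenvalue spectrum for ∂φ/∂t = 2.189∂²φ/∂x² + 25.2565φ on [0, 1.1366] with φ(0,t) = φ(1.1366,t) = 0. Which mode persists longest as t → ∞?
Eigenvalues: λₙ = 2.189n²π²/1.1366² - 25.2565.
First three modes:
  n=1: λ₁ = 2.189π²/1.1366² - 25.2565 ≈ -8.533
  n=2: λ₂ = 8.756π²/1.1366² - 25.2565 ≈ 41.638
  n=3: λ₃ = 19.701π²/1.1366² - 25.2565 ≈ 125.256
Since 2.189π²/1.1366² ≈ 16.724 < 25.2565, λ₁ < 0.
The n=1 mode grows fastest (−λₙ is largest for n=1) → dominates.
Asymptotic: φ ~ c₁ sin(πx/1.1366) e^{8.533t} (exponential growth at rate −λ₁ ≈ 8.533).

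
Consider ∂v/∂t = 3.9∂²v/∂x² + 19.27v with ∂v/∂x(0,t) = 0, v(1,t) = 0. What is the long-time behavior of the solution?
As t → ∞, v grows unboundedly. Reaction dominates diffusion (r=19.27 > κπ²/(4L²)≈9.62); solution grows exponentially.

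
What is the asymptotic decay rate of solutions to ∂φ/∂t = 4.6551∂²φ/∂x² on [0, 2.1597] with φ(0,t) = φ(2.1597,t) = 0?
Eigenvalues: λₙ = 4.6551n²π²/2.1597².
First three modes:
  n=1: λ₁ = 4.6551π²/2.1597² ≈ 9.85
  n=2: λ₂ = 18.6204π²/2.1597² ≈ 39.401 (4× faster decay)
  n=3: λ₃ = 41.8959π²/2.1597² ≈ 88.651 (9× faster decay)
As t → ∞, higher modes decay exponentially faster. The n=1 mode dominates: φ ~ c₁ sin(πx/2.1597) e^{-λ₁t}.
Decay rate: λ₁ = 4.6551π²/2.1597² ≈ 9.85.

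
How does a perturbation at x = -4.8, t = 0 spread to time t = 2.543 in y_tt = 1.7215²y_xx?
Domain of influence: [-9.1777745, -0.4222255]. Data at x = -4.8 spreads outward at speed 1.7215.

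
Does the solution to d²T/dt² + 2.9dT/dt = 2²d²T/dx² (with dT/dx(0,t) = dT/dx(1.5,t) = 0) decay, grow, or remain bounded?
T → constant (steady state). Damping (γ=2.9) dissipates the nonconstant modes; with Neumann BCs the spatial average obeys M''+γM'=0 and tends to a finite limit.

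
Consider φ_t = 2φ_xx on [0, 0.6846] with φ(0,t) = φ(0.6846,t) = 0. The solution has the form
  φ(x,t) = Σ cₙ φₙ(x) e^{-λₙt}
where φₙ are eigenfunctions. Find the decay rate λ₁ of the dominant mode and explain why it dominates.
Eigenvalues: λₙ = 2n²π²/0.6846².
First three modes:
  n=1: λ₁ = 2π²/0.6846² ≈ 42.117
  n=2: λ₂ = 8π²/0.6846² ≈ 168.467 (4× faster decay)
  n=3: λ₃ = 18π²/0.6846² ≈ 379.052 (9× faster decay)
As t → ∞, higher modes decay exponentially faster. The n=1 mode dominates: φ ~ c₁ sin(πx/0.6846) e^{-λ₁t}.
Decay rate: λ₁ = 2π²/0.6846² ≈ 42.117.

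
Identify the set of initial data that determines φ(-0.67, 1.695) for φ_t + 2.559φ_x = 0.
A single point: x = -5.007505. The characteristic through (-0.67, 1.695) is x - 2.559t = const, so x = -0.67 - 2.559·1.695 = -5.007505.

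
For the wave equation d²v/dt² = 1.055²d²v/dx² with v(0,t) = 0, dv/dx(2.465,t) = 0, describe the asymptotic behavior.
v oscillates (no decay). Energy is conserved; the solution oscillates indefinitely as standing waves.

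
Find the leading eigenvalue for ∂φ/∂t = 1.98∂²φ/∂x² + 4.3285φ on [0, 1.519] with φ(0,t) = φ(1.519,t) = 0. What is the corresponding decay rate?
Eigenvalues: λₙ = 1.98n²π²/1.519² - 4.3285.
First three modes:
  n=1: λ₁ = 1.98π²/1.519² - 4.3285 ≈ 4.141
  n=2: λ₂ = 7.92π²/1.519² - 4.3285 ≈ 29.549
  n=3: λ₃ = 17.82π²/1.519² - 4.3285 ≈ 71.896
Since 1.98π²/1.519² ≈ 8.469 > 4.3285, all λₙ > 0.
The n=1 mode decays slowest → dominates as t → ∞.
Asymptotic: φ ~ c₁ sin(πx/1.519) e^{-λ₁t} with decay rate λ₁ ≈ 4.141.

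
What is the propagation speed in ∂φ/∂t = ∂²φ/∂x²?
Infinite. The heat equation is parabolic, not hyperbolic, so disturbances propagate instantly.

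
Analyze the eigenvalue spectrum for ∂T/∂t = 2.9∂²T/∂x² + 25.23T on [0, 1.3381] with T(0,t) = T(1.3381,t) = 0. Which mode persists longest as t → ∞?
Eigenvalues: λₙ = 2.9n²π²/1.3381² - 25.23.
First three modes:
  n=1: λ₁ = 2.9π²/1.3381² - 25.23 ≈ -9.245
  n=2: λ₂ = 11.6π²/1.3381² - 25.23 ≈ 38.711
  n=3: λ₃ = 26.1π²/1.3381² - 25.23 ≈ 118.638
Since 2.9π²/1.3381² ≈ 15.985 < 25.23, λ₁ < 0.
The n=1 mode grows fastest (−λₙ is largest for n=1) → dominates.
Asymptotic: T ~ c₁ sin(πx/1.3381) e^{9.245t} (exponential growth at rate −λ₁ ≈ 9.245).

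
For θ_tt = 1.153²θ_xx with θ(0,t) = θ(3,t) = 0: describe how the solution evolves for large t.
θ oscillates (no decay). Energy is conserved; the solution oscillates indefinitely as standing waves.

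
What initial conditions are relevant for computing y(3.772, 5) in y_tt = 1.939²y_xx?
Domain of dependence: [-5.923, 13.467]. Signals travel at speed 1.939, so data within |x - 3.772| ≤ 1.939·5 = 9.695 can reach the point.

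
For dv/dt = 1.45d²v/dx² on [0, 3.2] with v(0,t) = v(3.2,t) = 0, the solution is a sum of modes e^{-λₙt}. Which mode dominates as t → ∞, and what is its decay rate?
Eigenvalues: λₙ = 1.45n²π²/3.2².
First three modes:
  n=1: λ₁ = 1.45π²/3.2² ≈ 1.398
  n=2: λ₂ = 5.8π²/3.2² ≈ 5.59 (4× faster decay)
  n=3: λ₃ = 13.05π²/3.2² ≈ 12.578 (9× faster decay)
As t → ∞, higher modes decay exponentially faster. The n=1 mode dominates: v ~ c₁ sin(πx/3.2) e^{-λ₁t}.
Decay rate: λ₁ = 1.45π²/3.2² ≈ 1.398.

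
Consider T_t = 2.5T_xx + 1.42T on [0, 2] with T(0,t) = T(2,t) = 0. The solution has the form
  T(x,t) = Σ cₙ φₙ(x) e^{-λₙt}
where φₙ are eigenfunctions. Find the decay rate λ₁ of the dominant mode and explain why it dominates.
Eigenvalues: λₙ = 2.5n²π²/2² - 1.42.
First three modes:
  n=1: λ₁ = 2.5π²/2² - 1.42 ≈ 4.749
  n=2: λ₂ = 10π²/2² - 1.42 ≈ 23.254
  n=3: λ₃ = 22.5π²/2² - 1.42 ≈ 54.097
Since 2.5π²/2² ≈ 6.169 > 1.42, all λₙ > 0.
The n=1 mode decays slowest → dominates as t → ∞.
Asymptotic: T ~ c₁ sin(πx/2) e^{-λ₁t} with decay rate λ₁ ≈ 4.749.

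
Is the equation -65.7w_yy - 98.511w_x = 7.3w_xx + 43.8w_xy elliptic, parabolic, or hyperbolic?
Rewriting in standard form: -7.3w_xx - 43.8w_xy - 65.7w_yy - 98.511w_x = 0. Computing B² - 4AC with A = -7.3, B = -43.8, C = -65.7: discriminant = 0 (zero). Answer: parabolic.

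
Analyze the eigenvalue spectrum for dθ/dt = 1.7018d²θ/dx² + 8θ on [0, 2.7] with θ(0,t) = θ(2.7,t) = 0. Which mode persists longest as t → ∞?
Eigenvalues: λₙ = 1.7018n²π²/2.7² - 8.
First three modes:
  n=1: λ₁ = 1.7018π²/2.7² - 8 ≈ -5.696
  n=2: λ₂ = 6.8072π²/2.7² - 8 ≈ 1.216
  n=3: λ₃ = 15.3162π²/2.7² - 8 ≈ 12.736
Since 1.7018π²/2.7² ≈ 2.304 < 8, λ₁ < 0.
The n=1 mode grows fastest (−λₙ is largest for n=1) → dominates.
Asymptotic: θ ~ c₁ sin(πx/2.7) e^{5.696t} (exponential growth at rate −λ₁ ≈ 5.696).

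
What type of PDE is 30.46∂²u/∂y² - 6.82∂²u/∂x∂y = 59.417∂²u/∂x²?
Rewriting in standard form: -59.417∂²u/∂x² - 6.82∂²u/∂x∂y + 30.46∂²u/∂y² = 0. With A = -59.417, B = -6.82, C = 30.46, the discriminant is 7285.87968. This is a hyperbolic PDE.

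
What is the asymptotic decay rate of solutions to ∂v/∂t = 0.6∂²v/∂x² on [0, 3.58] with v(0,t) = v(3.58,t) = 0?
Eigenvalues: λₙ = 0.6n²π²/3.58².
First three modes:
  n=1: λ₁ = 0.6π²/3.58² ≈ 0.462
  n=2: λ₂ = 2.4π²/3.58² ≈ 1.848 (4× faster decay)
  n=3: λ₃ = 5.4π²/3.58² ≈ 4.158 (9× faster decay)
As t → ∞, higher modes decay exponentially faster. The n=1 mode dominates: v ~ c₁ sin(πx/3.58) e^{-λ₁t}.
Decay rate: λ₁ = 0.6π²/3.58² ≈ 0.462.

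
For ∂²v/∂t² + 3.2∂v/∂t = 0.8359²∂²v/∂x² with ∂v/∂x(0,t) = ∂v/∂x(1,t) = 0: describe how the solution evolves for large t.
v → constant (steady state). Damping (γ=3.2) dissipates the nonconstant modes; with Neumann BCs the spatial average obeys M''+γM'=0 and tends to a finite limit.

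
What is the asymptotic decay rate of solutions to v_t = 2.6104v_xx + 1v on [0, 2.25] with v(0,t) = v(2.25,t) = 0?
Eigenvalues: λₙ = 2.6104n²π²/2.25² - 1.
First three modes:
  n=1: λ₁ = 2.6104π²/2.25² - 1 ≈ 4.089
  n=2: λ₂ = 10.4416π²/2.25² - 1 ≈ 19.356
  n=3: λ₃ = 23.4936π²/2.25² - 1 ≈ 44.802
Since 2.6104π²/2.25² ≈ 5.089 > 1, all λₙ > 0.
The n=1 mode decays slowest → dominates as t → ∞.
Asymptotic: v ~ c₁ sin(πx/2.25) e^{-λ₁t} with decay rate λ₁ ≈ 4.089.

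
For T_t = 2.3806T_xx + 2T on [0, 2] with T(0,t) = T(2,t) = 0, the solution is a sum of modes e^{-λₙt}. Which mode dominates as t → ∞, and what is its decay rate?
Eigenvalues: λₙ = 2.3806n²π²/2² - 2.
First three modes:
  n=1: λ₁ = 2.3806π²/2² - 2 ≈ 3.874
  n=2: λ₂ = 9.5224π²/2² - 2 ≈ 21.496
  n=3: λ₃ = 21.4254π²/2² - 2 ≈ 50.865
Since 2.3806π²/2² ≈ 5.874 > 2, all λₙ > 0.
The n=1 mode decays slowest → dominates as t → ∞.
Asymptotic: T ~ c₁ sin(πx/2) e^{-λ₁t} with decay rate λ₁ ≈ 3.874.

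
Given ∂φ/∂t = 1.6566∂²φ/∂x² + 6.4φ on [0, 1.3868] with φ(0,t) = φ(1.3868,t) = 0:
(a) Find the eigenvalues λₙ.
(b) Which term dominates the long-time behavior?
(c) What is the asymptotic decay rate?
Eigenvalues: λₙ = 1.6566n²π²/1.3868² - 6.4.
First three modes:
  n=1: λ₁ = 1.6566π²/1.3868² - 6.4 ≈ 2.101
  n=2: λ₂ = 6.6264π²/1.3868² - 6.4 ≈ 27.606
  n=3: λ₃ = 14.9094π²/1.3868² - 6.4 ≈ 70.112
Since 1.6566π²/1.3868² ≈ 8.501 > 6.4, all λₙ > 0.
The n=1 mode decays slowest → dominates as t → ∞.
Asymptotic: φ ~ c₁ sin(πx/1.3868) e^{-λ₁t} with decay rate λ₁ ≈ 2.101.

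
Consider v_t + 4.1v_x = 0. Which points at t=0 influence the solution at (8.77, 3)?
A single point: x = -3.53. The characteristic through (8.77, 3) is x - 4.1t = const, so x = 8.77 - 4.1·3 = -3.53.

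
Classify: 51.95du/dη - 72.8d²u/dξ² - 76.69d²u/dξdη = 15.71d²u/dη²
Rewriting in standard form: -72.8d²u/dξ² - 76.69d²u/dξdη - 15.71d²u/dη² + 51.95du/dη = 0. Hyperbolic (discriminant = 1306.6041).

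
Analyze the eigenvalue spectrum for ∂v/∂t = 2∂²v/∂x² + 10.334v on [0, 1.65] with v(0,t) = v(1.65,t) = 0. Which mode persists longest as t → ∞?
Eigenvalues: λₙ = 2n²π²/1.65² - 10.334.
First three modes:
  n=1: λ₁ = 2π²/1.65² - 10.334 ≈ -3.084
  n=2: λ₂ = 8π²/1.65² - 10.334 ≈ 18.668
  n=3: λ₃ = 18π²/1.65² - 10.334 ≈ 54.92
Since 2π²/1.65² ≈ 7.25 < 10.334, λ₁ < 0.
The n=1 mode grows fastest (−λₙ is largest for n=1) → dominates.
Asymptotic: v ~ c₁ sin(πx/1.65) e^{3.084t} (exponential growth at rate −λ₁ ≈ 3.084).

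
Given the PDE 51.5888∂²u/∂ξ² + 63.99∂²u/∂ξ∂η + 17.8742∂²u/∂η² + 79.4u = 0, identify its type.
The second-order coefficients are A = 51.5888, B = 63.99, C = 17.8742. Since B² - 4AC = 406.28598416 > 0, this is a hyperbolic PDE.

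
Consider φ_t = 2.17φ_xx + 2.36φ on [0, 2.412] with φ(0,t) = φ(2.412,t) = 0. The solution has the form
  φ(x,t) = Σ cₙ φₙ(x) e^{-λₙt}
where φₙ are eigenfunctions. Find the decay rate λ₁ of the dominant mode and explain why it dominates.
Eigenvalues: λₙ = 2.17n²π²/2.412² - 2.36.
First three modes:
  n=1: λ₁ = 2.17π²/2.412² - 2.36 ≈ 1.321
  n=2: λ₂ = 8.68π²/2.412² - 2.36 ≈ 12.365
  n=3: λ₃ = 19.53π²/2.412² - 2.36 ≈ 30.772
Since 2.17π²/2.412² ≈ 3.681 > 2.36, all λₙ > 0.
The n=1 mode decays slowest → dominates as t → ∞.
Asymptotic: φ ~ c₁ sin(πx/2.412) e^{-λ₁t} with decay rate λ₁ ≈ 1.321.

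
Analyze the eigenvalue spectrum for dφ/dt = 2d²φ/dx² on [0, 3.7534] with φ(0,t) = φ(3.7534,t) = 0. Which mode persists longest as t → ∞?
Eigenvalues: λₙ = 2n²π²/3.7534².
First three modes:
  n=1: λ₁ = 2π²/3.7534² ≈ 1.401
  n=2: λ₂ = 8π²/3.7534² ≈ 5.605 (4× faster decay)
  n=3: λ₃ = 18π²/3.7534² ≈ 12.61 (9× faster decay)
As t → ∞, higher modes decay exponentially faster. The n=1 mode dominates: φ ~ c₁ sin(πx/3.7534) e^{-λ₁t}.
Decay rate: λ₁ = 2π²/3.7534² ≈ 1.401.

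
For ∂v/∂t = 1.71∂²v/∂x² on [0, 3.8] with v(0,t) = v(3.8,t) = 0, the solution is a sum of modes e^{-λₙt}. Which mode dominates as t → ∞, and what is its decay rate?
Eigenvalues: λₙ = 1.71n²π²/3.8².
First three modes:
  n=1: λ₁ = 1.71π²/3.8² ≈ 1.169
  n=2: λ₂ = 6.84π²/3.8² ≈ 4.675 (4× faster decay)
  n=3: λ₃ = 15.39π²/3.8² ≈ 10.519 (9× faster decay)
As t → ∞, higher modes decay exponentially faster. The n=1 mode dominates: v ~ c₁ sin(πx/3.8) e^{-λ₁t}.
Decay rate: λ₁ = 1.71π²/3.8² ≈ 1.169.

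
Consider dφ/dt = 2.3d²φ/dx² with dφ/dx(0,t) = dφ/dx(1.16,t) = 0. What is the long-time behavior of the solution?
As t → ∞, φ → constant (steady state). Heat is conserved (no flux at boundaries); solution approaches the spatial average.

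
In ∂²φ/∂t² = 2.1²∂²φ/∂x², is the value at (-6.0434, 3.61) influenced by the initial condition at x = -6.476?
Yes. The domain of dependence is [-13.6244, 1.5376], and -6.476 ∈ [-13.6244, 1.5376].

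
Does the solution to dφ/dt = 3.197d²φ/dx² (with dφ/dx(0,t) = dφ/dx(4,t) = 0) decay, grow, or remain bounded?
φ → constant (steady state). Heat is conserved (no flux at boundaries); solution approaches the spatial average.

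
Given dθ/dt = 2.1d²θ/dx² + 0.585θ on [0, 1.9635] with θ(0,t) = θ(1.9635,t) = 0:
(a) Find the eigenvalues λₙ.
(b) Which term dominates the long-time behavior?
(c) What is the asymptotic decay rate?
Eigenvalues: λₙ = 2.1n²π²/1.9635² - 0.585.
First three modes:
  n=1: λ₁ = 2.1π²/1.9635² - 0.585 ≈ 4.791
  n=2: λ₂ = 8.4π²/1.9635² - 0.585 ≈ 20.919
  n=3: λ₃ = 18.9π²/1.9635² - 0.585 ≈ 47.799
Since 2.1π²/1.9635² ≈ 5.376 > 0.585, all λₙ > 0.
The n=1 mode decays slowest → dominates as t → ∞.
Asymptotic: θ ~ c₁ sin(πx/1.9635) e^{-λ₁t} with decay rate λ₁ ≈ 4.791.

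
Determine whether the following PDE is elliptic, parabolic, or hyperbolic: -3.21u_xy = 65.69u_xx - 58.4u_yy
Rewriting in standard form: -65.69u_xx - 3.21u_xy + 58.4u_yy = 0. Coefficients: A = -65.69, B = -3.21, C = 58.4. B² - 4AC = 15355.4881, which is positive, so the equation is hyperbolic.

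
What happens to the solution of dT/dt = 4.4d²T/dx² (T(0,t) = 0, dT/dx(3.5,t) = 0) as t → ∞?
T → 0. Heat escapes through the Dirichlet boundary.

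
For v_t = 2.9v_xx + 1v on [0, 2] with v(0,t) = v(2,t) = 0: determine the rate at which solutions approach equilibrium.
Eigenvalues: λₙ = 2.9n²π²/2² - 1.
First three modes:
  n=1: λ₁ = 2.9π²/2² - 1 ≈ 6.155
  n=2: λ₂ = 11.6π²/2² - 1 ≈ 27.622
  n=3: λ₃ = 26.1π²/2² - 1 ≈ 63.399
Since 2.9π²/2² ≈ 7.155 > 1, all λₙ > 0.
The n=1 mode decays slowest → dominates as t → ∞.
Asymptotic: v ~ c₁ sin(πx/2) e^{-λ₁t} with decay rate λ₁ ≈ 6.155.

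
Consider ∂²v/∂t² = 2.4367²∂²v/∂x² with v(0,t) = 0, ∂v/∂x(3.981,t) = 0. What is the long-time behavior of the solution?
As t → ∞, v oscillates (no decay). Energy is conserved; the solution oscillates indefinitely as standing waves.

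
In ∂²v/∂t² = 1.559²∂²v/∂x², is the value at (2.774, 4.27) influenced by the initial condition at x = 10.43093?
No. The domain of dependence is [-3.88293, 9.43093], and 10.43093 is outside this interval.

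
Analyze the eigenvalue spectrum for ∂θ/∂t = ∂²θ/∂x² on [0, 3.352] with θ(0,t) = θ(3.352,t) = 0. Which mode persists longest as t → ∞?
Eigenvalues: λₙ = n²π²/3.352².
First three modes:
  n=1: λ₁ = π²/3.352² ≈ 0.878
  n=2: λ₂ = 4π²/3.352² ≈ 3.514 (4× faster decay)
  n=3: λ₃ = 9π²/3.352² ≈ 7.906 (9× faster decay)
As t → ∞, higher modes decay exponentially faster. The n=1 mode dominates: θ ~ c₁ sin(πx/3.352) e^{-λ₁t}.
Decay rate: λ₁ = π²/3.352² ≈ 0.878.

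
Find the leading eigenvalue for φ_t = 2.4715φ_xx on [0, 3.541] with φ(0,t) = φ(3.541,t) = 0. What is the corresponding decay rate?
Eigenvalues: λₙ = 2.4715n²π²/3.541².
First three modes:
  n=1: λ₁ = 2.4715π²/3.541² ≈ 1.945
  n=2: λ₂ = 9.886π²/3.541² ≈ 7.782 (4× faster decay)
  n=3: λ₃ = 22.2435π²/3.541² ≈ 17.509 (9× faster decay)
As t → ∞, higher modes decay exponentially faster. The n=1 mode dominates: φ ~ c₁ sin(πx/3.541) e^{-λ₁t}.
Decay rate: λ₁ = 2.4715π²/3.541² ≈ 1.945.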